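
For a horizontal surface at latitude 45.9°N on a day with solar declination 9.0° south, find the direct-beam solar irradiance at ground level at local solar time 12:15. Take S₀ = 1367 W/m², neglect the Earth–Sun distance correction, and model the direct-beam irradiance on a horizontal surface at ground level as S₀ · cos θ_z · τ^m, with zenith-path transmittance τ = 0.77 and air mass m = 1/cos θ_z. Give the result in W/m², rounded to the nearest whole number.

Hour angle H = 15° × (12.25 − 12) = 3.75°.
cos θ_z = sin φ sin δ + cos φ cos δ cos H = (0.7181)(-0.1564) + (0.6959)(0.9877)(0.9979) = 0.5736.
Air mass m = 1/cos θ_z = 1/0.5736 = 1.743; τ^m = 0.77^1.743 = 0.6341.
Surface direct beam = 1367 × 0.5736 × 0.6341 = 497.20 W/m².

497 W/m²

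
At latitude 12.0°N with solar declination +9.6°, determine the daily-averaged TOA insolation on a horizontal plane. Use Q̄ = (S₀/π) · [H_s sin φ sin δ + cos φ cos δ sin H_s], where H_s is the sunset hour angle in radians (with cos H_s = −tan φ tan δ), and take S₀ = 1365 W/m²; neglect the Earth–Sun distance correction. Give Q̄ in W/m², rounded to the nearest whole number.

cos H_s = −tan(12.0°) · tan(9.6°) = -0.0360, so H_s = arccos(-0.0360) = 92.06°. In radians, H_s = 1.6068.
H_s sin φ sin δ = 1.6068 × 0.2079 × 0.1668 = 0.0557.
cos φ cos δ sin H_s = 0.9781 × 0.9860 × 0.9994 = 0.9638.
Q̄ = (1365/π) × (0.0557 + 0.9638) = 434.49 × 1.0195 = 442.96 W/m².

443 W/m²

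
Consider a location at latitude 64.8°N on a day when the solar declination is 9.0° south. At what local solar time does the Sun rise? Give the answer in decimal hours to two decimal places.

7.31 h

cos H_s = −tan(64.8°) · tan(-9.0°) = 0.3366, so H_s = arccos(0.3366) = 70.33°.
Sunrise is at 12 − H_s/15 = 12 − 4.689 = 7.311 h local solar time.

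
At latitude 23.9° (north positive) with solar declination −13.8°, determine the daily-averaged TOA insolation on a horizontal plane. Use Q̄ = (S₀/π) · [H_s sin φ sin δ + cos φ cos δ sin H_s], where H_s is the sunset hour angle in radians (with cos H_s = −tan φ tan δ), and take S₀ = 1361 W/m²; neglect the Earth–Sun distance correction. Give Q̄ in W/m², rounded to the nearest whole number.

321 W/m²

−tan φ tan δ = −(0.4431)(-0.2456) = 0.1088; H_s = arccos(0.1088) = 83.75°. In radians, H_s = 1.4617.
H_s sin φ sin δ = 1.4617 × 0.4051 × -0.2385 = -0.1412.
cos φ cos δ sin H_s = 0.9143 × 0.9711 × 0.9941 = 0.8826.
Q̄ = (1361/π) × (-0.1412 + 0.8826) = 433.22 × 0.7414 = 321.19 W/m².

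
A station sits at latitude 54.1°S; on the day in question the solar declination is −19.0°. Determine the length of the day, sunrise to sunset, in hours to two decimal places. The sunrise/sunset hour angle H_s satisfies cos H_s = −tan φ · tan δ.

15.79 hours

cos H_s = −tan(-54.1°) · tan(-19.0°) = -0.4757, so H_s = arccos(-0.4757) = 118.40°.
Day length = 2 H_s / 15° h⁻¹ = 236.80° / 15 = 15.787 h.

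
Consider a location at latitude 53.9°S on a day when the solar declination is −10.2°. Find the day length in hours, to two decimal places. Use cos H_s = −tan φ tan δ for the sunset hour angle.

13.90 hours

−tan φ tan δ = −(-1.3713)(-0.1799) = -0.2467; H_s = arccos(-0.2467) = 104.28°.
Day length = 2 H_s / 15° h⁻¹ = 208.56° / 15 = 13.904 h.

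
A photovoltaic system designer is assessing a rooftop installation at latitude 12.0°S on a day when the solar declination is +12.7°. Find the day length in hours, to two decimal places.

The sunset hour angle satisfies cos H_s = −tan φ tan δ = 0.0479, giving H_s = 87.25°.
Day length = 2 H_s / 15° h⁻¹ = 174.50° / 15 = 11.633 h.

11.63 hours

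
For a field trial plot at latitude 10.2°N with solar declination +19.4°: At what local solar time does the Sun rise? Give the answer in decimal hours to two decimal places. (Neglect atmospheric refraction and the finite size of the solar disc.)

The sunset hour angle satisfies cos H_s = −tan φ tan δ = -0.0634, giving H_s = 93.63°.
Sunrise is at 12 − H_s/15 = 12 − 6.242 = 5.758 h local solar time.

5.76 h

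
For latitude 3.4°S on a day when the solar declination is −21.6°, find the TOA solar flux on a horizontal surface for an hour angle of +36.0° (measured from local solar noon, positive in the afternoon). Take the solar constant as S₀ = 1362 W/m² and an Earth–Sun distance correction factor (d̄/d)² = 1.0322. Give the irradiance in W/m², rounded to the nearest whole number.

With φ = -3.4°, δ = -21.6°, H = 36.00°: sin φ sin δ = 0.0218, cos φ cos δ cos H = 0.7509, so cos θ_z = 0.7727.
Top-of-atmosphere irradiance = S₀ (d̄/d)² cos θ_z = 1362 × 1.0322 × 0.7727 = 1086.31 W/m².

1086 W/m²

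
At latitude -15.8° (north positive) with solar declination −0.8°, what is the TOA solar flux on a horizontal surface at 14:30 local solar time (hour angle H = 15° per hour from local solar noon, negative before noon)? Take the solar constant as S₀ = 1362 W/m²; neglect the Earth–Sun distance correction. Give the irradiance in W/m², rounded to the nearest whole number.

1045 W/m²

Hour angle H = 15° × (14.5 − 12) = 37.50°.
With φ = -15.8°, δ = -0.8°, H = 37.50°: sin φ sin δ = 0.0038, cos φ cos δ cos H = 0.7633, so cos θ_z = 0.7671.
Top-of-atmosphere irradiance = S₀ cos θ_z = 1362 × 0.7671 = 1044.79 W/m².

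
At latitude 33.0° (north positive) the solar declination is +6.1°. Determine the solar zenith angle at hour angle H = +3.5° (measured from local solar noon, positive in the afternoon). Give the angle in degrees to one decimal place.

cos θ_z = sin φ sin δ + cos φ cos δ cos H = (0.5446)(0.1063) + (0.8387)(0.9943)(0.9981) = 0.8902.
θ_z = arccos(0.8902) = 27.10°.

27.1°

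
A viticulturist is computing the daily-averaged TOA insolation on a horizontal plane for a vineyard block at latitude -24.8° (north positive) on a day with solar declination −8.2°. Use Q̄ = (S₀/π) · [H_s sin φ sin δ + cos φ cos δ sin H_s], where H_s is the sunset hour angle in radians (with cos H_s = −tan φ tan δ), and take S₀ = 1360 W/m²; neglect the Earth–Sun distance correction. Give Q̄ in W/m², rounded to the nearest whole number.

−tan φ tan δ = −(-0.4621)(-0.1441) = -0.0666; H_s = arccos(-0.0666) = 93.82°. In radians, H_s = 1.6375.
H_s sin φ sin δ = 1.6375 × -0.4195 × -0.1426 = 0.0980.
cos φ cos δ sin H_s = 0.9078 × 0.9898 × 0.9978 = 0.8966.
Q̄ = (1360/π) × (0.0980 + 0.8966) = 432.90 × 0.9946 = 430.56 W/m².

431 W/m²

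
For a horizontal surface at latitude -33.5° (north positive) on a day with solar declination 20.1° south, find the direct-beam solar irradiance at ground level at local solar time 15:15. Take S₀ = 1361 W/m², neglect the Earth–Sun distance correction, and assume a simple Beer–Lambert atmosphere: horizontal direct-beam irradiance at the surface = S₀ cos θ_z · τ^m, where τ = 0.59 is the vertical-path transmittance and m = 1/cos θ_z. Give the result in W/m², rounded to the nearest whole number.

455 W/m²

Hour angle H = 15° × (15.25 − 12) = 48.75°.
cos θ_z = sin φ sin δ + cos φ cos δ cos H = (-0.5519)(-0.3437) + (0.8339)(0.9391)(0.6593) = 0.7060.
Air mass m = 1/cos θ_z = 1/0.7060 = 1.416; τ^m = 0.59^1.416 = 0.4737.
Surface direct beam = 1361 × 0.7060 × 0.4737 = 455.16 W/m².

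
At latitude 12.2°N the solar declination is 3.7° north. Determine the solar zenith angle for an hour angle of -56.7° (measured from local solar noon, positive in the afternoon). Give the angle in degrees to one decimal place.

cos θ_z = sin(12.2°) sin(3.7°) + cos(12.2°) cos(3.7°) cos(-56.70°) = 0.0136 + 0.5355 = 0.5491.
θ_z = arccos(0.5491) = 56.69°.

56.7°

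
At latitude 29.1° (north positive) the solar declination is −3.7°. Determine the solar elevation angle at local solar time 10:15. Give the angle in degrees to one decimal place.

Hour angle H = 15° × (10.25 − 12) = -26.25°.
cos θ_z = sin(29.1°) sin(-3.7°) + cos(29.1°) cos(-3.7°) cos(-26.25°) = -0.0314 + 0.7820 = 0.7506.
θ_z = arccos(0.7506) = 41.36°, so the elevation is 90° − 41.36° = 48.64°.

48.6°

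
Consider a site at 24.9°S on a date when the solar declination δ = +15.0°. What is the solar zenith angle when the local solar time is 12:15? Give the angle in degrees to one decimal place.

Hour angle H = 15° × (12.25 − 12) = 3.75°.
cos θ_z = sin φ sin δ + cos φ cos δ cos H = (-0.4210)(0.2588) + (0.9070)(0.9659)(0.9979) = 0.7653.
θ_z = arccos(0.7653) = 40.07°.

40.1°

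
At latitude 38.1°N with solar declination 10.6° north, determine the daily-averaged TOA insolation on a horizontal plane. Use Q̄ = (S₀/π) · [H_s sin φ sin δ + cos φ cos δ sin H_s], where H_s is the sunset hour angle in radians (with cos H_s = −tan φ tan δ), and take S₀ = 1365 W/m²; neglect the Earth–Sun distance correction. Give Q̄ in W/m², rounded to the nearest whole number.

417 W/m²

The sunset hour angle satisfies cos H_s = −tan φ tan δ = -0.1467, giving H_s = 98.44°. In radians, H_s = 1.7181.
H_s sin φ sin δ = 1.7181 × 0.6170 × 0.1840 = 0.1951.
cos φ cos δ sin H_s = 0.7869 × 0.9829 × 0.9892 = 0.7651.
Q̄ = (1365/π) × (0.1951 + 0.7651) = 434.49 × 0.9602 = 417.20 W/m².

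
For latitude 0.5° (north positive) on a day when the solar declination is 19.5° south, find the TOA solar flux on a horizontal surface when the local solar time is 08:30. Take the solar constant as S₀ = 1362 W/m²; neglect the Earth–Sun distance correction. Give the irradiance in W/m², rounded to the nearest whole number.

778 W/m²

Hour angle H = 15° × (8.5 − 12) = -52.50°.
cos θ_z = sin φ sin δ + cos φ cos δ cos H = (0.0087)(-0.3338) + (1.0000)(0.9426)(0.6088) = 0.5710.
Top-of-atmosphere irradiance = S₀ cos θ_z = 1362 × 0.5710 = 777.70 W/m².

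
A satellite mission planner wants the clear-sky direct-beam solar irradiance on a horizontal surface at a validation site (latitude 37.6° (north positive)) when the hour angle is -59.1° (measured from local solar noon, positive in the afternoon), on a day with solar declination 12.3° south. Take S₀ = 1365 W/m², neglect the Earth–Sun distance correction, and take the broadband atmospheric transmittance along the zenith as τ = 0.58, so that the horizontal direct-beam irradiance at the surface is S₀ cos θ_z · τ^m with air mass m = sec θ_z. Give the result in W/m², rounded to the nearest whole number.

cos θ_z = sin φ sin δ + cos φ cos δ cos H = (0.6101)(-0.2130) + (0.7923)(0.9770)(0.5135) = 0.2675.
Air mass m = 1/cos θ_z = 1/0.2675 = 3.738; τ^m = 0.58^3.738 = 0.1305.
Surface direct beam = 1365 × 0.2675 × 0.1305 = 47.65 W/m².

48 W/m²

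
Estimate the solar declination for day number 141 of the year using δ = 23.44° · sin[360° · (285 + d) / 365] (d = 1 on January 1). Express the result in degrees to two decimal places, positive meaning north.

+20.33°

360 × (285 + 141) / 365 = 420.164°; sin(420.164°) = 0.8675.
δ = 23.44 × 0.8675 = 20.334° ≈ +20.33°.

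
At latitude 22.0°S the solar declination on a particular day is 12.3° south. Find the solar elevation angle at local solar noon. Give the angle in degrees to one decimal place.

80.3°

At local solar noon the hour angle is zero, so the elevation is 90° − |φ − δ| = 90° − |-22.0° − (-12.3°)| = 90° − 9.7° = 80.3°.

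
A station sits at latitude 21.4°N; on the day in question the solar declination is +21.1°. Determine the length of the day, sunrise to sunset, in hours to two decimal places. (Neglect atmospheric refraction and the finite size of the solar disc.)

The sunset hour angle satisfies cos H_s = −tan φ tan δ = -0.1512, giving H_s = 98.70°.
Day length = 2 H_s / 15° h⁻¹ = 197.40° / 15 = 13.160 h.

13.16 hours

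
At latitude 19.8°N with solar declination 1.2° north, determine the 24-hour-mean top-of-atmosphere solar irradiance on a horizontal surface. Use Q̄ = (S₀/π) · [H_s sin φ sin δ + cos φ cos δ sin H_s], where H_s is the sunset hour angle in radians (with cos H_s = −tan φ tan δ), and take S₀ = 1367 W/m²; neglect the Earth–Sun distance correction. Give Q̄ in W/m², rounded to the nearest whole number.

The sunset hour angle satisfies cos H_s = −tan φ tan δ = -0.0075, giving H_s = 90.43°. In radians, H_s = 1.5783.
H_s sin φ sin δ = 1.5783 × 0.3387 × 0.0209 = 0.0112.
cos φ cos δ sin H_s = 0.9409 × 0.9998 × 1.0000 = 0.9407.
Q̄ = (1367/π) × (0.0112 + 0.9407) = 435.13 × 0.9519 = 414.20 W/m².

414 W/m²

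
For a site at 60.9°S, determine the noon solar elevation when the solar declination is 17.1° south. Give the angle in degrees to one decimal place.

46.2°

At local solar noon the hour angle is zero, so the elevation is 90° − |φ − δ| = 90° − |-60.9° − (-17.1°)| = 90° − 43.8° = 46.2°.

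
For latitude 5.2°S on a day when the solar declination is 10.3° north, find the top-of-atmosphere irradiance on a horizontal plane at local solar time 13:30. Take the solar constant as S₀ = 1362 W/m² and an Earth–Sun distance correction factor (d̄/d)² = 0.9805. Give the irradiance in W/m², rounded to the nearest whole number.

Hour angle H = 15° × (13.5 − 12) = 22.50°.
cos θ_z = sin(-5.2°) sin(10.3°) + cos(-5.2°) cos(10.3°) cos(22.50°) = -0.0162 + 0.9053 = 0.8891.
Top-of-atmosphere irradiance = S₀ (d̄/d)² cos θ_z = 1362 × 0.9805 × 0.8891 = 1187.34 W/m².

1187 W/m²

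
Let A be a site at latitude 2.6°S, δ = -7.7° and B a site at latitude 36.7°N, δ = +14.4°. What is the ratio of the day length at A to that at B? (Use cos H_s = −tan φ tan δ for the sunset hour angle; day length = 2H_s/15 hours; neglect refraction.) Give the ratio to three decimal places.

0.894

A: H_s = arccos(−tan -2.6° · tan -7.7°) = 90.35°, so 2H_s/15 = 12.0467 h.
B: H_s = arccos(−tan 36.7° · tan 14.4°) = 101.03°, so 2H_s/15 = 13.4707 h.
Ratio A/B = 12.0467 / 13.4707 = 0.8943.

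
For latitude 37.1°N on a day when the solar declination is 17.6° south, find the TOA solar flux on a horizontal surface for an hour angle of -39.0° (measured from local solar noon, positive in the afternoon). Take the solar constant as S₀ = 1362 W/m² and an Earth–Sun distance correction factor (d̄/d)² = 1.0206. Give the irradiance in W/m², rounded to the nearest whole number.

cos θ_z = sin(37.1°) sin(-17.6°) + cos(37.1°) cos(-17.6°) cos(-39.00°) = -0.1824 + 0.5908 = 0.4084.
Top-of-atmosphere irradiance = S₀ (d̄/d)² cos θ_z = 1362 × 1.0206 × 0.4084 = 567.70 W/m².

568 W/m²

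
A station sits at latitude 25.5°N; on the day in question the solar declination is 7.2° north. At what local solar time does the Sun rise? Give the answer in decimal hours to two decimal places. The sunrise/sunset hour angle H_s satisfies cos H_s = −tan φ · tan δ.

5.77 h

−tan φ tan δ = −(0.4770)(0.1263) = -0.0602; H_s = arccos(-0.0602) = 93.45°.
Sunrise is at 12 − H_s/15 = 12 − 6.230 = 5.770 h local solar time.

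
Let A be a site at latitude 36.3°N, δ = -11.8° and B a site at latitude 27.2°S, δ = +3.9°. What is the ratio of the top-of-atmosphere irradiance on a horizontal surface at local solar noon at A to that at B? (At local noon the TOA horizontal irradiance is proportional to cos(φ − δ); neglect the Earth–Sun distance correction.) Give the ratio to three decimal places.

0.780

A: cos θ_z = cos(36.3° − (-11.8°)) = 0.6678.
B: cos θ_z = cos(-27.2° − (3.9°)) = 0.8563.
Ratio A/B = 0.6678 / 0.8563 = 0.7799.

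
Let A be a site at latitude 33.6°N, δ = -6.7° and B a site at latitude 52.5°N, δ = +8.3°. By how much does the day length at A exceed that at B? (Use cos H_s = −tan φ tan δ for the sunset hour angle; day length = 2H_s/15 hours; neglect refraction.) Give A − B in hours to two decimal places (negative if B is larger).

-2.06 h

A: H_s = arccos(−tan 33.6° · tan -6.7°) = 85.52°, so 2H_s/15 = 11.4027 h.
B: H_s = arccos(−tan 52.5° · tan 8.3°) = 100.96°, so 2H_s/15 = 13.4613 h.
A − B = 11.4027 − 13.4613 = -2.0586 h.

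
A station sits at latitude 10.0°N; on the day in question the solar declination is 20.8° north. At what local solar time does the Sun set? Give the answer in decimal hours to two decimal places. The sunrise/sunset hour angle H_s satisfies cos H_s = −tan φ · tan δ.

18.26 h

The sunset hour angle satisfies cos H_s = −tan φ tan δ = -0.0670, giving H_s = 93.84°.
Sunset is at 12 + H_s/15 = 12 + 6.256 = 18.256 h local solar time.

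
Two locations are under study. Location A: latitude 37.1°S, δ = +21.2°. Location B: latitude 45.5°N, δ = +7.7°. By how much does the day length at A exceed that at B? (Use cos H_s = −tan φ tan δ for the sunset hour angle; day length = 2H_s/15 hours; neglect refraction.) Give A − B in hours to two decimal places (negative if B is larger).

-3.33 h

A: H_s = arccos(−tan -37.1° · tan 21.2°) = 72.94°, so 2H_s/15 = 9.7253 h.
B: H_s = arccos(−tan 45.5° · tan 7.7°) = 97.91°, so 2H_s/15 = 13.0547 h.
A − B = 9.7253 − 13.0547 = -3.3294 h.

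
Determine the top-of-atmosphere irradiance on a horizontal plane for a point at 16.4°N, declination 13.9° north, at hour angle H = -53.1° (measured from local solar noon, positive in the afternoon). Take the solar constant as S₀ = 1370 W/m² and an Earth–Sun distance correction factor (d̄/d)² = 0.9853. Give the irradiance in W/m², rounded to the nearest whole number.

846 W/m²

With φ = 16.4°, δ = 13.9°, H = -53.10°: sin φ sin δ = 0.0678, cos φ cos δ cos H = 0.5591, so cos θ_z = 0.6269.
Top-of-atmosphere irradiance = S₀ (d̄/d)² cos θ_z = 1370 × 0.9853 × 0.6269 = 846.23 W/m².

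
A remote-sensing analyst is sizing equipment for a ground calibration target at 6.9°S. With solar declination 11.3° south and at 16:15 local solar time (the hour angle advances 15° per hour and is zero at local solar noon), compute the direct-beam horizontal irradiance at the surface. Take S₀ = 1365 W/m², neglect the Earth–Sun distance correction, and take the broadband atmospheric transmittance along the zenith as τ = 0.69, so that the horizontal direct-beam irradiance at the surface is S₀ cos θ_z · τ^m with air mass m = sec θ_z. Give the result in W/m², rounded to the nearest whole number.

274 W/m²

Hour angle H = 15° × (16.25 − 12) = 63.75°.
cos θ_z = sin φ sin δ + cos φ cos δ cos H = (-0.1201)(-0.1959) + (0.9928)(0.9806)(0.4423) = 0.4541.
Air mass m = 1/cos θ_z = 1/0.4541 = 2.202; τ^m = 0.69^2.202 = 0.4417.
Surface direct beam = 1365 × 0.4541 × 0.4417 = 273.79 W/m².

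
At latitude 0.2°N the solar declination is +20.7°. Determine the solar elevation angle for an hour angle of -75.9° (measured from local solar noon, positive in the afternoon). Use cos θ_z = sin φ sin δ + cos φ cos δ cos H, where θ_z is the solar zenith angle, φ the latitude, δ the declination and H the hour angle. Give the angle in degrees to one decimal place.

13.2°

With φ = 0.2°, δ = 20.7°, H = -75.90°: sin φ sin δ = 0.0012, cos φ cos δ cos H = 0.2279, so cos θ_z = 0.2291.
θ_z = arccos(0.2291) = 76.76°, so the elevation is 90° − 76.76° = 13.24°.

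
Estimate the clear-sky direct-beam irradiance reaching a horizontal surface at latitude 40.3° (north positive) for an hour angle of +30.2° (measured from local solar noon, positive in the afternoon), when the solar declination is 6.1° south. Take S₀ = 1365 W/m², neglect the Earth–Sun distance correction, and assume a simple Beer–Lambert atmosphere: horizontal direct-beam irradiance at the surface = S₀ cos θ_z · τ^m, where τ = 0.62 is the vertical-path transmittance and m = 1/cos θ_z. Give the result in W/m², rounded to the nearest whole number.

cos θ_z = sin(40.3°) sin(-6.1°) + cos(40.3°) cos(-6.1°) cos(30.20°) = -0.0687 + 0.6554 = 0.5867.
Air mass m = 1/cos θ_z = 1/0.5867 = 1.704; τ^m = 0.62^1.704 = 0.4428.
Surface direct beam = 1365 × 0.5867 × 0.4428 = 354.61 W/m².

355 W/m²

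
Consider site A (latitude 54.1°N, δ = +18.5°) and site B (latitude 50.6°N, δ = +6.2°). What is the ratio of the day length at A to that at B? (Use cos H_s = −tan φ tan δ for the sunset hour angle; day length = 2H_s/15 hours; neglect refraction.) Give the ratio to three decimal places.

1.204

A: H_s = arccos(−tan 54.1° · tan 18.5°) = 117.53°, so 2H_s/15 = 15.6707 h.
B: H_s = arccos(−tan 50.6° · tan 6.2°) = 97.60°, so 2H_s/15 = 13.0133 h.
Ratio A/B = 15.6707 / 13.0133 = 1.2042.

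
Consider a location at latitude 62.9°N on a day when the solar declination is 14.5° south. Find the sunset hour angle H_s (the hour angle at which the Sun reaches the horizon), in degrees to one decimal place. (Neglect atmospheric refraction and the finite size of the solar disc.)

59.6°

cos H_s = −tan(62.9°) · tan(-14.5°) = 0.5054, so H_s = arccos(0.5054) = 59.64°.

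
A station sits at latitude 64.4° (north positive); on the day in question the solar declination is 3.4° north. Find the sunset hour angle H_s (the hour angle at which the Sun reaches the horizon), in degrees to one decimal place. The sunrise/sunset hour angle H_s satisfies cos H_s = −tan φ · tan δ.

The sunset hour angle satisfies cos H_s = −tan φ tan δ = -0.1240, giving H_s = 97.12°.

97.1°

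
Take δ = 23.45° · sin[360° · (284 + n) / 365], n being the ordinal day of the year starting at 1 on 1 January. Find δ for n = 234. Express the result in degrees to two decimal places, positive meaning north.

+11.40°

360 × (284 + 234) / 365 = 510.904°; sin(510.904°) = 0.4863.
δ = 23.45 × 0.4863 = 11.404° ≈ +11.40°.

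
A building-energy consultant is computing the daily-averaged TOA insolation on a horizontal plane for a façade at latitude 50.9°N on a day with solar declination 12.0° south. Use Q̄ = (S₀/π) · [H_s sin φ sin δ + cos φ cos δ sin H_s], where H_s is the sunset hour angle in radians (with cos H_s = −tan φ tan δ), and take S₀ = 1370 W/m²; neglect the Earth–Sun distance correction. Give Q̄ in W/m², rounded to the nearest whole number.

cos H_s = −tan(50.9°) · tan(-12.0°) = 0.2616, so H_s = arccos(0.2616) = 74.83°. In radians, H_s = 1.3060.
H_s sin φ sin δ = 1.3060 × 0.7760 × -0.2079 = -0.2107.
cos φ cos δ sin H_s = 0.6307 × 0.9781 × 0.9651 = 0.5954.
Q̄ = (1370/π) × (-0.2107 + 0.5954) = 436.08 × 0.3847 = 167.76 W/m².

168 W/m²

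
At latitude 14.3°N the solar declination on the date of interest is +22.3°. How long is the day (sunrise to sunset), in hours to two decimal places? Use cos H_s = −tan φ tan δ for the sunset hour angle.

12.80 hours

The sunset hour angle satisfies cos H_s = −tan φ tan δ = -0.1045, giving H_s = 96.00°.
Day length = 2 H_s / 15° h⁻¹ = 192.00° / 15 = 12.800 h.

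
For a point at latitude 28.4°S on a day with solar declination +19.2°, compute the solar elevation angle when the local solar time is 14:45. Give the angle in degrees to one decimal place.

27.9°

Hour angle H = 15° × (14.75 − 12) = 41.25°.
cos θ_z = sin(-28.4°) sin(19.2°) + cos(-28.4°) cos(19.2°) cos(41.25°) = -0.1564 + 0.6246 = 0.4682.
θ_z = arccos(0.4682) = 62.08°, so the elevation is 90° − 62.08° = 27.92°.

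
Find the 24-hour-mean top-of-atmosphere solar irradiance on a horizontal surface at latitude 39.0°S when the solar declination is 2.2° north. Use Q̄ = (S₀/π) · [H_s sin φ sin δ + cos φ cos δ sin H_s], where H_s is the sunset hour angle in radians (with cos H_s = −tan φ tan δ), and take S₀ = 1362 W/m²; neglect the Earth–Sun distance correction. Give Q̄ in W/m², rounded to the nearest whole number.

320 W/m²

cos H_s = −tan(-39.0°) · tan(2.2°) = 0.0311, so H_s = arccos(0.0311) = 88.22°. In radians, H_s = 1.5397.
H_s sin φ sin δ = 1.5397 × -0.6293 × 0.0384 = -0.0372.
cos φ cos δ sin H_s = 0.7771 × 0.9993 × 0.9995 = 0.7762.
Q̄ = (1362/π) × (-0.0372 + 0.7762) = 433.54 × 0.7390 = 320.39 W/m².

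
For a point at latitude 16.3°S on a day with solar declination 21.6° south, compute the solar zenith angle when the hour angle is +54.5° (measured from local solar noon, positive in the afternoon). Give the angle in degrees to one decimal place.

51.6°

With φ = -16.3°, δ = -21.6°, H = 54.50°: sin φ sin δ = 0.1033, cos φ cos δ cos H = 0.5182, so cos θ_z = 0.6215.
θ_z = arccos(0.6215) = 51.57°.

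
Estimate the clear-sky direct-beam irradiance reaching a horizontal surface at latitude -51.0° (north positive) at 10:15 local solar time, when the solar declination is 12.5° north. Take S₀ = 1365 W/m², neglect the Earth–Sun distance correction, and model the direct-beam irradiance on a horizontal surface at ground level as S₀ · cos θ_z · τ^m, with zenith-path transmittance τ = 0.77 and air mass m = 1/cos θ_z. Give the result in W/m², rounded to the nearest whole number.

264 W/m²

Hour angle H = 15° × (10.25 − 12) = -26.25°.
cos θ_z = sin(-51.0°) sin(12.5°) + cos(-51.0°) cos(12.5°) cos(-26.25°) = -0.1682 + 0.5510 = 0.3828.
Air mass m = 1/cos θ_z = 1/0.3828 = 2.612; τ^m = 0.77^2.612 = 0.5053.
Surface direct beam = 1365 × 0.3828 × 0.5053 = 264.03 W/m².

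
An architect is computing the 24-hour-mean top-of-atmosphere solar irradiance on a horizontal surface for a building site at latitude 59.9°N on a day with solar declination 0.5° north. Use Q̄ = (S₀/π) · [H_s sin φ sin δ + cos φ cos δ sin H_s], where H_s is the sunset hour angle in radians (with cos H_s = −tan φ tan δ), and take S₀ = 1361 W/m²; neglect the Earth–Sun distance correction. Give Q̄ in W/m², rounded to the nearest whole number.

The sunset hour angle satisfies cos H_s = −tan φ tan δ = -0.0151, giving H_s = 90.87°. In radians, H_s = 1.5860.
H_s sin φ sin δ = 1.5860 × 0.8652 × 0.0087 = 0.0119.
cos φ cos δ sin H_s = 0.5015 × 1.0000 × 0.9999 = 0.5014.
Q̄ = (1361/π) × (0.0119 + 0.5014) = 433.22 × 0.5133 = 222.37 W/m².

222 W/m²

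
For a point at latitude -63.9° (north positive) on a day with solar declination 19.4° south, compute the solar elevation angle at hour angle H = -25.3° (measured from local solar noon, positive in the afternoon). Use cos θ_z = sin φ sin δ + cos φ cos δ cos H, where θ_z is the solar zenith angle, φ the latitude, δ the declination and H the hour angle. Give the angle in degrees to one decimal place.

cos θ_z = sin φ sin δ + cos φ cos δ cos H = (-0.8980)(-0.3322) + (0.4399)(0.9432)(0.9041) = 0.6734.
θ_z = arccos(0.6734) = 47.67°, so the elevation is 90° − 47.67° = 42.33°.

42.3°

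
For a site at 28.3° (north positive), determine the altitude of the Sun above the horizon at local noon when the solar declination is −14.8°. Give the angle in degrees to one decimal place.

At local solar noon the hour angle is zero, so the elevation is 90° − |φ − δ| = 90° − |28.3° − (-14.8°)| = 90° − 43.1° = 46.9°.

46.9°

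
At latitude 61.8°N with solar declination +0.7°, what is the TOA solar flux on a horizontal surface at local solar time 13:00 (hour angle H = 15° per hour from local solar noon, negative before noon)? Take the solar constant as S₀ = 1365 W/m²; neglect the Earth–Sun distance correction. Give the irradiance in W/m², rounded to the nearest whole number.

638 W/m²

Hour angle H = 15° × (13 − 12) = 15.00°.
cos θ_z = sin(61.8°) sin(0.7°) + cos(61.8°) cos(0.7°) cos(15.00°) = 0.0108 + 0.4564 = 0.4672.
Top-of-atmosphere irradiance = S₀ cos θ_z = 1365 × 0.4672 = 637.73 W/m².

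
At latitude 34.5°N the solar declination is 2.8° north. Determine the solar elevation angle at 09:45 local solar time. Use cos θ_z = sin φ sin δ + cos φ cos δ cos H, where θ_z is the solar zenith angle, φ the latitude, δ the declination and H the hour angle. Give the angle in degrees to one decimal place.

Hour angle H = 15° × (9.75 − 12) = -33.75°.
cos θ_z = sin φ sin δ + cos φ cos δ cos H = (0.5664)(0.0488) + (0.8241)(0.9988)(0.8315) = 0.7121.
θ_z = arccos(0.7121) = 44.59°, so the elevation is 90° − 44.59° = 45.41°.

45.4°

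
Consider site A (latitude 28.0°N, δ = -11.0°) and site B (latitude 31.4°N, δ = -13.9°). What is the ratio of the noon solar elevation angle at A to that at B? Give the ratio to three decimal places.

A: 90° − |28.0 − (-11.0)| = 51.00°.
B: 90° − |31.4 − (-13.9)| = 44.70°.
Ratio A/B = 51.0000 / 44.7000 = 1.1409.

1.141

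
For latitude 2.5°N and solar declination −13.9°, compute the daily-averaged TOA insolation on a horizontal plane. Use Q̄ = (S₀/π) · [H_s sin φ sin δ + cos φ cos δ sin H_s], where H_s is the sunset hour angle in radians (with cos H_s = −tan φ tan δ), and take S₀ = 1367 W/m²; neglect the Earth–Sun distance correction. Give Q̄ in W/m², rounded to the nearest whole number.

415 W/m²

−tan φ tan δ = −(0.0437)(-0.2475) = 0.0108; H_s = arccos(0.0108) = 89.38°. In radians, H_s = 1.5600.
H_s sin φ sin δ = 1.5600 × 0.0436 × -0.2402 = -0.0163.
cos φ cos δ sin H_s = 0.9990 × 0.9707 × 0.9999 = 0.9696.
Q̄ = (1367/π) × (-0.0163 + 0.9696) = 435.13 × 0.9533 = 414.81 W/m².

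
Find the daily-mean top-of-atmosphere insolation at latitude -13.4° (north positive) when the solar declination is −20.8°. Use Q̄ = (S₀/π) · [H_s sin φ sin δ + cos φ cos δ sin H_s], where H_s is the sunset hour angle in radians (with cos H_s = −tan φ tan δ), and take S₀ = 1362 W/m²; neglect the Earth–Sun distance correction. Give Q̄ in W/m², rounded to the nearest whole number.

452 W/m²

−tan φ tan δ = −(-0.2382)(-0.3799) = -0.0905; H_s = arccos(-0.0905) = 95.19°. In radians, H_s = 1.6614.
H_s sin φ sin δ = 1.6614 × -0.2317 × -0.3551 = 0.1367.
cos φ cos δ sin H_s = 0.9728 × 0.9348 × 0.9959 = 0.9056.
Q̄ = (1362/π) × (0.1367 + 0.9056) = 433.54 × 1.0423 = 451.88 W/m².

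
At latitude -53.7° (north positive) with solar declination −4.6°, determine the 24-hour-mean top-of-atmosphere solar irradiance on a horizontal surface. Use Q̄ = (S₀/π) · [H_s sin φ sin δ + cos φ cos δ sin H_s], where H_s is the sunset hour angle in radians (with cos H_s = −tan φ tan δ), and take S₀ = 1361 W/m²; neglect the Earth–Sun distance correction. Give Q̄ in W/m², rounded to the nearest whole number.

The sunset hour angle satisfies cos H_s = −tan φ tan δ = -0.1095, giving H_s = 96.29°. In radians, H_s = 1.6806.
H_s sin φ sin δ = 1.6806 × -0.8059 × -0.0802 = 0.1086.
cos φ cos δ sin H_s = 0.5920 × 0.9968 × 0.9940 = 0.5866.
Q̄ = (1361/π) × (0.1086 + 0.5866) = 433.22 × 0.6952 = 301.17 W/m².

301 W/m²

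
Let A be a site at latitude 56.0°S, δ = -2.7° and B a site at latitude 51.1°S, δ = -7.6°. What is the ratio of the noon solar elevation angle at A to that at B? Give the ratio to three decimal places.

A: 90° − |-56.0 − (-2.7)| = 36.70°.
B: 90° − |-51.1 − (-7.6)| = 46.50°.
Ratio A/B = 36.7000 / 46.5000 = 0.7892.

0.789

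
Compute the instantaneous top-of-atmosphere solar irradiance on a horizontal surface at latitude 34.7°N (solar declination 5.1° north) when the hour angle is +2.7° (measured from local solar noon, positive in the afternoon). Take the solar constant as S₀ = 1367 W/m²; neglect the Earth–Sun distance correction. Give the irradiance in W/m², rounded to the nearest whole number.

cos θ_z = sin φ sin δ + cos φ cos δ cos H = (0.5693)(0.0889) + (0.8221)(0.9960)(0.9989) = 0.8685.
Top-of-atmosphere irradiance = S₀ cos θ_z = 1367 × 0.8685 = 1187.24 W/m².

1187 W/m²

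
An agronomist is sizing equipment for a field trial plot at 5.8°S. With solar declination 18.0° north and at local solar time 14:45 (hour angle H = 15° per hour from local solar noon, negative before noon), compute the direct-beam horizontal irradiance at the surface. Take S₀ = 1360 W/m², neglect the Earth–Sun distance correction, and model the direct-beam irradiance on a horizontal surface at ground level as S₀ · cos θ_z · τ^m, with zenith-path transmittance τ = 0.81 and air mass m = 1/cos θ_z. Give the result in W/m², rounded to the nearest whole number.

679 W/m²

Hour angle H = 15° × (14.75 − 12) = 41.25°.
cos θ_z = sin φ sin δ + cos φ cos δ cos H = (-0.1011)(0.3090) + (0.9949)(0.9511)(0.7518) = 0.6802.
Air mass m = 1/cos θ_z = 1/0.6802 = 1.470; τ^m = 0.81^1.470 = 0.7336.
Surface direct beam = 1360 × 0.6802 × 0.7336 = 678.63 W/m².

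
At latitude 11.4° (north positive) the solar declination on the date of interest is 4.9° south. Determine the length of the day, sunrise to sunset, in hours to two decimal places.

11.87 hours

The sunset hour angle satisfies cos H_s = −tan φ tan δ = 0.0173, giving H_s = 89.01°.
Day length = 2 H_s / 15° h⁻¹ = 178.02° / 15 = 11.868 h.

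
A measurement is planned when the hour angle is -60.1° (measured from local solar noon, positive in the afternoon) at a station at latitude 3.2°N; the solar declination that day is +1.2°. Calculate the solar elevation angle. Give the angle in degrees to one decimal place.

29.9°

cos θ_z = sin(3.2°) sin(1.2°) + cos(3.2°) cos(1.2°) cos(-60.10°) = 0.0012 + 0.4976 = 0.4988.
θ_z = arccos(0.4988) = 60.08°, so the elevation is 90° − 60.08° = 29.92°.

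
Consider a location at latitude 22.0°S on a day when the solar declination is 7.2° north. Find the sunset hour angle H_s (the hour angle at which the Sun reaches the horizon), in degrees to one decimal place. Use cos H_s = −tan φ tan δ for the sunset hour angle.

cos H_s = −tan(-22.0°) · tan(7.2°) = 0.0510, so H_s = arccos(0.0510) = 87.08°.

87.1°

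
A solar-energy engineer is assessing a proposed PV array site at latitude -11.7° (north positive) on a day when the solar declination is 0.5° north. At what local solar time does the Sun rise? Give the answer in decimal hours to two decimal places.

−tan φ tan δ = −(-0.2071)(0.0087) = 0.0018; H_s = arccos(0.0018) = 89.90°.
Sunrise is at 12 − H_s/15 = 12 − 5.993 = 6.007 h local solar time.

6.01 h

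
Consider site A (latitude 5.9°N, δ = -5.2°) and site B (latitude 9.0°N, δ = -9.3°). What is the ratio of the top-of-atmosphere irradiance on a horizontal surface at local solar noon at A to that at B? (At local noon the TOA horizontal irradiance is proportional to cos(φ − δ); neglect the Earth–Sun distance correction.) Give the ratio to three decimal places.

A: cos θ_z = cos(5.9° − (-5.2°)) = 0.9813.
B: cos θ_z = cos(9.0° − (-9.3°)) = 0.9494.
Ratio A/B = 0.9813 / 0.9494 = 1.0336.

1.034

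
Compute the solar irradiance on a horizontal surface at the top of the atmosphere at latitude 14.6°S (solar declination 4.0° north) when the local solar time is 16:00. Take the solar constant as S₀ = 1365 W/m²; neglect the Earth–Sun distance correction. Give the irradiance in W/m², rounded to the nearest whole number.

635 W/m²

Hour angle H = 15° × (16 − 12) = 60.00°.
cos θ_z = sin φ sin δ + cos φ cos δ cos H = (-0.2521)(0.0698) + (0.9677)(0.9976)(0.5000) = 0.4651.
Top-of-atmosphere irradiance = S₀ cos θ_z = 1365 × 0.4651 = 634.86 W/m².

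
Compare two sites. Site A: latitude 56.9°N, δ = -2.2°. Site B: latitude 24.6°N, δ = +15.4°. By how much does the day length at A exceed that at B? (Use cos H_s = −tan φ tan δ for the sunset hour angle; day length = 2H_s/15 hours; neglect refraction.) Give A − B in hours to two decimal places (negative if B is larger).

-1.42 h

A: H_s = arccos(−tan 56.9° · tan -2.2°) = 86.62°, so 2H_s/15 = 11.5493 h.
B: H_s = arccos(−tan 24.6° · tan 15.4°) = 97.24°, so 2H_s/15 = 12.9653 h.
A − B = 11.5493 − 12.9653 = -1.4160 h.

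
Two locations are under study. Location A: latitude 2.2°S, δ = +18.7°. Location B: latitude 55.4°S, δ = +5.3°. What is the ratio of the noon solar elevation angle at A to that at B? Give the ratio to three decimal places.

A: 90° − |-2.2 − (18.7)| = 69.10°.
B: 90° − |-55.4 − (5.3)| = 29.30°.
Ratio A/B = 69.1000 / 29.3000 = 2.3584.

2.358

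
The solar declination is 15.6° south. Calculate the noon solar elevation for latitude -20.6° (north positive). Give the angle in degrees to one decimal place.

85.0°

At local solar noon the hour angle is zero, so the elevation is 90° − |φ − δ| = 90° − |-20.6° − (-15.6°)| = 90° − 5.0° = 85.0°.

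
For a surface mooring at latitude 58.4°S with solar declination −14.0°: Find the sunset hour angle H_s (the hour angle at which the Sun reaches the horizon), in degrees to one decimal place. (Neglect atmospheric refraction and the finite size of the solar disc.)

113.9°

−tan φ tan δ = −(-1.6255)(-0.2493) = -0.4052; H_s = arccos(-0.4052) = 113.90°.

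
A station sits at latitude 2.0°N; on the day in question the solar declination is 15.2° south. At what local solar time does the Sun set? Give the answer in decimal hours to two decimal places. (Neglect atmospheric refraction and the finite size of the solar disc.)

17.96 h

The sunset hour angle satisfies cos H_s = −tan φ tan δ = 0.0095, giving H_s = 89.46°.
Sunset is at 12 + H_s/15 = 12 + 5.964 = 17.964 h local solar time.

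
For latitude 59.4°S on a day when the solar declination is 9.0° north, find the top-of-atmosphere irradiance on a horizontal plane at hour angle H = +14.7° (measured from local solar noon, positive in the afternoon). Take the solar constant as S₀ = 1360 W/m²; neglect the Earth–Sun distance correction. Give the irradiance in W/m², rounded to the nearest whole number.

478 W/m²

cos θ_z = sin φ sin δ + cos φ cos δ cos H = (-0.8607)(0.1564) + (0.5090)(0.9877)(0.9673) = 0.3517.
Top-of-atmosphere irradiance = S₀ cos θ_z = 1360 × 0.3517 = 478.31 W/m².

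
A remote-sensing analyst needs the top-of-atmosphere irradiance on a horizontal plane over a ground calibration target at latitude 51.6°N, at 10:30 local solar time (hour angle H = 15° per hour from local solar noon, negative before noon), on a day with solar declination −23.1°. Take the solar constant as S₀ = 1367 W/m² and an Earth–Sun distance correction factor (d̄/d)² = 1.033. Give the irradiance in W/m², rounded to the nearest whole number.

Hour angle H = 15° × (10.5 − 12) = -22.50°.
cos θ_z = sin φ sin δ + cos φ cos δ cos H = (0.7837)(-0.3923) + (0.6211)(0.9198)(0.9239) = 0.2204.
Top-of-atmosphere irradiance = S₀ (d̄/d)² cos θ_z = 1367 × 1.033 × 0.2204 = 311.23 W/m².

311 W/m²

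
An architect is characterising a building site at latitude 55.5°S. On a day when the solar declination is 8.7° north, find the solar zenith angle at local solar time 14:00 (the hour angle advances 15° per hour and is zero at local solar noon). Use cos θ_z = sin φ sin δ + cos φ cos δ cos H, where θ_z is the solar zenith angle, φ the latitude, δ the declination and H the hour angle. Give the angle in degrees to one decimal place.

68.9°

Hour angle H = 15° × (14 − 12) = 30.00°.
With φ = -55.5°, δ = 8.7°, H = 30.00°: sin φ sin δ = -0.1247, cos φ cos δ cos H = 0.4849, so cos θ_z = 0.3602.
θ_z = arccos(0.3602) = 68.89°.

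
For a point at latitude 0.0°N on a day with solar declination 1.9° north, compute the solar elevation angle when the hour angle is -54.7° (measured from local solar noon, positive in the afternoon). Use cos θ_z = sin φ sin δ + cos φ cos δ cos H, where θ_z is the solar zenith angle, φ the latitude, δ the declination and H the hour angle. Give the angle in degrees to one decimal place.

cos θ_z = sin φ sin δ + cos φ cos δ cos H = (0.0000)(0.0332) + (1.0000)(0.9995)(0.5779) = 0.5776.
θ_z = arccos(0.5776) = 54.72°, so the elevation is 90° − 54.72° = 35.28°.

35.3°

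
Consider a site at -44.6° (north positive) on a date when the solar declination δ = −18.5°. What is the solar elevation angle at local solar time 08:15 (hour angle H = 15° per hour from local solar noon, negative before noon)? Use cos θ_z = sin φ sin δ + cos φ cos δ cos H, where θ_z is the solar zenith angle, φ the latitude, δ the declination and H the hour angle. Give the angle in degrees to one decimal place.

36.7°

Hour angle H = 15° × (8.25 − 12) = -56.25°.
cos θ_z = sin φ sin δ + cos φ cos δ cos H = (-0.7022)(-0.3173) + (0.7120)(0.9483)(0.5556) = 0.5979.
θ_z = arccos(0.5979) = 53.28°, so the elevation is 90° − 53.28° = 36.72°.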